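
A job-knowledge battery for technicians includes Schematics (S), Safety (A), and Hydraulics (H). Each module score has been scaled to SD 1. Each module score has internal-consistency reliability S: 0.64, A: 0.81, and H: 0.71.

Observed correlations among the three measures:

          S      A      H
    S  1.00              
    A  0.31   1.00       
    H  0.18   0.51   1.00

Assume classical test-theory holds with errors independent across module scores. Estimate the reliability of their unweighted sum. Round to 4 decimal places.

0.8320

Var(S+A+H) = 3 + 2·[0.31 + 0.18 + 0.51] = 3 + 2 = 5.
Under uncorrelated errors the observed covariances equal the true-score covariances, so only the own-variance terms attenuate.
True-score variance = [0.64 + 0.81 + 0.71] + 2 = 2.16 + 2 = 4.16.
Reliability = 4.16 / 5 = 0.8320.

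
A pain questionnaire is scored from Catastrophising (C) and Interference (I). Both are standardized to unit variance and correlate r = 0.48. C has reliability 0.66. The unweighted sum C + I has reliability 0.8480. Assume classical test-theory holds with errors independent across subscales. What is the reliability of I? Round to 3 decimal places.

0.890

Var(C+I) = 2 + 2·0.48 = 2.960.
True-score variance = ρ_C + ρ_I + 2·0.48, so 0.8480 = (0.66 + ρ_I + 0.96) / 2.960.
ρ_I = 0.8480·2.960 − 0.66 − 0.96 = 0.890.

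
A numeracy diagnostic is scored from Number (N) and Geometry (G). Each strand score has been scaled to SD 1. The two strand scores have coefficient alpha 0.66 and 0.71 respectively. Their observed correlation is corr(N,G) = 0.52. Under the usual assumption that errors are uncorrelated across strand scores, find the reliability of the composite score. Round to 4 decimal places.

0.7928

Var(N+G) = 2 + 2·[0.52] = 2 + 1.04 = 3.04.
Under uncorrelated errors the observed covariances equal the true-score covariances, so only the own-variance terms attenuate.
True-score variance = [0.66 + 0.71] + 1.04 = 1.37 + 1.04 = 2.41.
Reliability = 2.41 / 3.04 = 0.7928.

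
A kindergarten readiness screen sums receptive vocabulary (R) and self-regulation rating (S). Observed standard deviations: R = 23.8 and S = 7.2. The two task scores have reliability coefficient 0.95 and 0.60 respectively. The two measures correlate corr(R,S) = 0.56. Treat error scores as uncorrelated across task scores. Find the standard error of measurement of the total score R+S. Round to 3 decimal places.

7.004

Var(total) = 618.28 + 191.923 = 810.203.
True-score variance = 569.222 + 191.923 = 761.145, so reliability = 0.9394.
Error variance = 810.203 − 761.145 = 49.058; SEM = √49.058 = 7.004.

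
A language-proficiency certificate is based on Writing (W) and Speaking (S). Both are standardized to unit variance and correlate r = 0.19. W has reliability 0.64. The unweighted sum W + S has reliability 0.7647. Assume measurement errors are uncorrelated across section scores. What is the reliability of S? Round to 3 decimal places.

0.800

Var(W+S) = 2 + 2·0.19 = 2.380.
True-score variance = ρ_W + ρ_S + 2·0.19, so 0.7647 = (0.64 + ρ_S + 0.38) / 2.380.
ρ_S = 0.7647·2.380 − 0.64 − 0.38 = 0.800.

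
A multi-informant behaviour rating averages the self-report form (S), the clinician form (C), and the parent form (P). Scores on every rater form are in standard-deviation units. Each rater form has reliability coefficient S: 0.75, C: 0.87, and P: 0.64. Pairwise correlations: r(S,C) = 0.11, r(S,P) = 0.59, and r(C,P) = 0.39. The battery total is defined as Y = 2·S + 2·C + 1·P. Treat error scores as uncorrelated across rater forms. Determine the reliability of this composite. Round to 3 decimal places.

Var(Y) = 2² + 2² + 1 + 2·[4·0.11 + 2·0.59 + 2·0.39] = 9 + 4.8 = 13.8.
Because errors are independent across components, Cov(Tᵢ,Tⱼ) = Cov(Xᵢ,Xⱼ); the off-diagonal part of the true-score variance is the same as above.
True-score variance = [2²·0.75 + 2²·0.87 + 0.64] + 4.8 = 7.12 + 4.8 = 11.92.
Reliability = 11.92 / 13.8 = 0.864.

0.864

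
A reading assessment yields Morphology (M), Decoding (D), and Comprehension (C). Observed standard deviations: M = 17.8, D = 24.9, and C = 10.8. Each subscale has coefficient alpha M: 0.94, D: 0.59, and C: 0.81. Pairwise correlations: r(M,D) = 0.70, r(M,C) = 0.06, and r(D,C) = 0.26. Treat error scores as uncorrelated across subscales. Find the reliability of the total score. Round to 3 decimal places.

0.839

Var(M+D+C) = 17.8² + 24.9² + 10.8² + 2·[17.8·24.9·0.70 + 17.8·10.8·0.06 + 24.9·10.8·0.26] = 1053.49 + 783.415 = 1836.91.
Under uncorrelated errors the observed covariances equal the true-score covariances, so only the own-variance terms attenuate.
True-score variance = [17.8²·0.94 + 24.9²·0.59 + 10.8²·0.81] + 783.415 = 758.114 + 783.415 = 1541.53.
Reliability = 1541.53 / 1836.91 = 0.839.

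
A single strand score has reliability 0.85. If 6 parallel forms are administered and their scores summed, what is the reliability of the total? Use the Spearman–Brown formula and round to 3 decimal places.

0.971

ρ_k = kρ / (1 + (k−1)ρ) = 6·0.85 / (1 + 5·0.85) = 5.100 / 5.250 = 0.971.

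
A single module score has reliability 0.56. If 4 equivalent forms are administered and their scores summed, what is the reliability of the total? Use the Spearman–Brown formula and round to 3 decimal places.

ρ_k = kρ / (1 + (k−1)ρ) = 4·0.56 / (1 + 3·0.56) = 2.240 / 2.680 = 0.836.

0.836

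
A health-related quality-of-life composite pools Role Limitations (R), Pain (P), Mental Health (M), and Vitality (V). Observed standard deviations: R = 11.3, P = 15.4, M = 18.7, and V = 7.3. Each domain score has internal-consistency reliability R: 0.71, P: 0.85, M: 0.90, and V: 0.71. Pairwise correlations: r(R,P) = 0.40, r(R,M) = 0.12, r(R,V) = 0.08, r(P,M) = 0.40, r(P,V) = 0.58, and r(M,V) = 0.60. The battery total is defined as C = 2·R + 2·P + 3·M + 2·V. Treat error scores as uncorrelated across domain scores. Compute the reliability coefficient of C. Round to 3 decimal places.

0.923

Var(C) = 2²·11.3² + 2²·15.4² + 3²·18.7² + 2²·7.3² + 2·[4·11.3·15.4·0.40 + 6·11.3·18.7·0.12 + 4·11.3·7.3·0.08 + 6·15.4·18.7·0.40 + 4·15.4·7.3·0.58 + 6·18.7·7.3·0.60] = 4819.77 + 3800.75 = 8620.52.
Because errors are independent across components, Cov(Tᵢ,Tⱼ) = Cov(Xᵢ,Xⱼ); the off-diagonal part of the true-score variance is the same as above.
True-score variance = [2²·11.3²·0.71 + 2²·15.4²·0.85 + 3²·18.7²·0.90 + 2²·7.3²·0.71] + 3800.75 = 4152.82 + 3800.75 = 7953.57.
Reliability = 7953.57 / 8620.52 = 0.923.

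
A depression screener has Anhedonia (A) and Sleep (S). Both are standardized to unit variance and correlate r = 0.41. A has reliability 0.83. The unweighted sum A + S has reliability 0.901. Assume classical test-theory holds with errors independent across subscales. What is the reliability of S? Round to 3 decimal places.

0.891

Var(A+S) = 2 + 2·0.41 = 2.820.
True-score variance = ρ_A + ρ_S + 2·0.41, so 0.901 = (0.83 + ρ_S + 0.82) / 2.820.
ρ_S = 0.901·2.820 − 0.83 − 0.82 = 0.891.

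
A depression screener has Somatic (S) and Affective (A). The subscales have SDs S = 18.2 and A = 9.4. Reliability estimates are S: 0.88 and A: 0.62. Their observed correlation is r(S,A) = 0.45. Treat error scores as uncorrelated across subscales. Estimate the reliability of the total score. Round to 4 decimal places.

0.8722

Var(S+A) = 18.2² + 9.4² + 2·[18.2·9.4·0.45] = 419.6 + 153.972 = 573.572.
Under uncorrelated errors the observed covariances equal the true-score covariances, so only the own-variance terms attenuate.
True-score variance = [18.2²·0.88 + 9.4²·0.62] + 153.972 = 346.274 + 153.972 = 500.246.
Reliability = 500.246 / 573.572 = 0.8722.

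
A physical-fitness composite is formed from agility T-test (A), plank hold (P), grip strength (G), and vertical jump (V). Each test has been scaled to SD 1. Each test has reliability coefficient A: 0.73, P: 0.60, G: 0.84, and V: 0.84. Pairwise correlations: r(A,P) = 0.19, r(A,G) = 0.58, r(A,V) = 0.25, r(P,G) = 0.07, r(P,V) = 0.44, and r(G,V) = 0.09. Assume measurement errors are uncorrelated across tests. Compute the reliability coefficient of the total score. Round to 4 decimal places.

Var(A+P+G+V) = 4 + 2·[0.19 + 0.58 + 0.25 + 0.07 + 0.44 + 0.09] = 4 + 3.24 = 7.24.
Under uncorrelated errors the observed covariances equal the true-score covariances, so only the own-variance terms attenuate.
True-score variance = [0.73 + 0.60 + 0.84 + 0.84] + 3.24 = 3.01 + 3.24 = 6.25.
Reliability = 6.25 / 7.24 = 0.8633.

0.8633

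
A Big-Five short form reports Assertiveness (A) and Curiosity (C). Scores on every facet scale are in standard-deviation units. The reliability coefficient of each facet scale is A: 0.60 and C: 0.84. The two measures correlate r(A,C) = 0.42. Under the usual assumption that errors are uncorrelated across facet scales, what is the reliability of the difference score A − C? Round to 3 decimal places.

0.517

Var(A−C) = 1 + 1 − 2·0.42 = 2 − 0.84 = 1.16.
Because errors are independent across components, Cov(Tᵢ,Tⱼ) = Cov(Xᵢ,Xⱼ); the off-diagonal part of the true-score variance is the same as above.
True-score variance = [0.60 + 0.84] − 0.84 = 1.44 − 0.84 = 0.6.
Reliability = 0.6 / 1.16 = 0.517.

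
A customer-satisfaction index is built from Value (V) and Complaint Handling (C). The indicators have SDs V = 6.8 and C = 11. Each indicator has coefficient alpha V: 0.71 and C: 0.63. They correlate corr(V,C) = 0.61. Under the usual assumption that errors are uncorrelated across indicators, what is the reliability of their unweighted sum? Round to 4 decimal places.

Var(V+C) = 6.8² + 11² + 2·[6.8·11·0.61] = 167.24 + 91.256 = 258.496.
Under uncorrelated errors the observed covariances equal the true-score covariances, so only the own-variance terms attenuate.
True-score variance = [6.8²·0.71 + 11²·0.63] + 91.256 = 109.06 + 91.256 = 200.316.
Reliability = 200.316 / 258.496 = 0.7749.

0.7749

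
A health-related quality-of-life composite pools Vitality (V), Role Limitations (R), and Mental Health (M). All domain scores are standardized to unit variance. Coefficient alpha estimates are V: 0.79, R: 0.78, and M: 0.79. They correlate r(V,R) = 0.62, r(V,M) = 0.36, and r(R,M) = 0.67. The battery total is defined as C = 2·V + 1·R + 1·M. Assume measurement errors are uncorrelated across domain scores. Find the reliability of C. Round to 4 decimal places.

Var(C) = 2² + 1 + 1 + 2·[2·0.62 + 2·0.36 + 0.67] = 6 + 5.26 = 11.26.
With uncorrelated errors the cross-covariances are all true-score covariance, so they carry over unchanged; only the diagonal terms shrink to ρᵢσᵢ².
True-score variance = [2²·0.79 + 0.78 + 0.79] + 5.26 = 4.73 + 5.26 = 9.99.
Reliability = 9.99 / 11.26 = 0.8872.

0.8872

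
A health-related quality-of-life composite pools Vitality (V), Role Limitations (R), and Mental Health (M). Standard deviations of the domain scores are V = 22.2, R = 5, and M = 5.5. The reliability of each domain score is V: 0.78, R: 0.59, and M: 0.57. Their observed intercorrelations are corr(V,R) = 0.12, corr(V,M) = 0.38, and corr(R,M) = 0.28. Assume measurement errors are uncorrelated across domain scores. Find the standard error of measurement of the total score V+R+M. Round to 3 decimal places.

11.475

Var(total) = 548.09 + 134.836 = 682.926.
True-score variance = 416.408 + 134.836 = 551.244, so reliability = 0.8072.
Error variance = 682.926 − 551.244 = 131.682; SEM = √131.682 = 11.475.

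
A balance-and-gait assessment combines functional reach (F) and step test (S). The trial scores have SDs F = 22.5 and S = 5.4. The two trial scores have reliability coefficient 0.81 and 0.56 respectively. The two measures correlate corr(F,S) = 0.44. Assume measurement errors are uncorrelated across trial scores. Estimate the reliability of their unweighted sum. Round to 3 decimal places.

0.830

Var(F+S) = 22.5² + 5.4² + 2·[22.5·5.4·0.44] = 535.41 + 106.92 = 642.33.
With uncorrelated errors the cross-covariances are all true-score covariance, so they carry over unchanged; only the diagonal terms shrink to ρᵢσᵢ².
True-score variance = [22.5²·0.81 + 5.4²·0.56] + 106.92 = 426.392 + 106.92 = 533.312.
Reliability = 533.312 / 642.33 = 0.830.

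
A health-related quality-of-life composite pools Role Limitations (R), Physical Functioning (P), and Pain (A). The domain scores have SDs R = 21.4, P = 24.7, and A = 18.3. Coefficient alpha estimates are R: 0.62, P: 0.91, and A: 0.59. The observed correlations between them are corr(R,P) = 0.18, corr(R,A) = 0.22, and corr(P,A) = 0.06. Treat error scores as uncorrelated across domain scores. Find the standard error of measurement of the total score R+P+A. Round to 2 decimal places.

19.14

Var(total) = 1402.94 + 416.843 = 1819.78.
True-score variance = 1036.7 + 416.843 = 1453.54, so reliability = 0.7987.
Error variance = 1819.78 − 1453.54 = 366.238; SEM = √366.238 = 19.14.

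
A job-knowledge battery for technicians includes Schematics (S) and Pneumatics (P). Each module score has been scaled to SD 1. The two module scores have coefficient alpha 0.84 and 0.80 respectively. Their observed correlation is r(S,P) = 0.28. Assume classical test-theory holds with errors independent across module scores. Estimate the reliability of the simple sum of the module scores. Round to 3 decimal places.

0.859

Var(S+P) = 2 + 2·[0.28] = 2 + 0.56 = 2.56.
Under uncorrelated errors the observed covariances equal the true-score covariances, so only the own-variance terms attenuate.
True-score variance = [0.84 + 0.80] + 0.56 = 1.64 + 0.56 = 2.2.
Reliability = 2.2 / 2.56 = 0.859.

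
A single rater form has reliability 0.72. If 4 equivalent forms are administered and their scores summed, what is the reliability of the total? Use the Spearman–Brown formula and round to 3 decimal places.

0.911

ρ_k = kρ / (1 + (k−1)ρ) = 4·0.72 / (1 + 3·0.72) = 2.880 / 3.160 = 0.911.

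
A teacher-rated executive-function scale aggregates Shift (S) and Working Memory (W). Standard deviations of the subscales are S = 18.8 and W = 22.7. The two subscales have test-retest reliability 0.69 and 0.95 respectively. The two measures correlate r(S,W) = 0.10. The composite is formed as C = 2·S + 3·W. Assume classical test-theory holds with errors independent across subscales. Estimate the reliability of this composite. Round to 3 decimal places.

Var(C) = 2²·18.8² + 3²·22.7² + 2·[6·18.8·22.7·0.10] = 6051.37 + 512.112 = 6563.48.
With uncorrelated errors the cross-covariances are all true-score covariance, so they carry over unchanged; only the diagonal terms shrink to ρᵢσᵢ².
True-score variance = [2²·18.8²·0.69 + 3²·22.7²·0.95] + 512.112 = 5381.22 + 512.112 = 5893.34.
Reliability = 5893.34 / 6563.48 = 0.898.

0.898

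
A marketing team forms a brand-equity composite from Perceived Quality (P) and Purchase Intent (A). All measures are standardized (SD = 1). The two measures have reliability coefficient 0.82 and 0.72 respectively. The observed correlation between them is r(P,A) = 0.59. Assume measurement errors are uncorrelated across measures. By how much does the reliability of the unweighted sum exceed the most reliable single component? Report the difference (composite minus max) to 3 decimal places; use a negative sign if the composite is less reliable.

Var(sum) = 2 + 1.18 = 3.18; true-score variance = 1.54 + 1.18 = 2.72; composite reliability = 0.8553.
Max component reliability = 0.8200.
Difference = 0.8553 − 0.8200 = 0.035.

0.035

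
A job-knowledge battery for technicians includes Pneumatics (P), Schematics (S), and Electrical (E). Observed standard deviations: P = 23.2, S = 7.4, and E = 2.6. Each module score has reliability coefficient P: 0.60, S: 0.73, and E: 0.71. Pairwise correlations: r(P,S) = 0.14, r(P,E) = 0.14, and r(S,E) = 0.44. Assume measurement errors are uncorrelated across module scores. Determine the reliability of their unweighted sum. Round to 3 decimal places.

0.660

Var(P+S+E) = 23.2² + 7.4² + 2.6² + 2·[23.2·7.4·0.14 + 23.2·2.6·0.14 + 7.4·2.6·0.44] = 599.76 + 81.8912 = 681.651.
Because errors are independent across components, Cov(Tᵢ,Tⱼ) = Cov(Xᵢ,Xⱼ); the off-diagonal part of the true-score variance is the same as above.
True-score variance = [23.2²·0.60 + 7.4²·0.73 + 2.6²·0.71] + 81.8912 = 367.718 + 81.8912 = 449.61.
Reliability = 449.61 / 681.651 = 0.660.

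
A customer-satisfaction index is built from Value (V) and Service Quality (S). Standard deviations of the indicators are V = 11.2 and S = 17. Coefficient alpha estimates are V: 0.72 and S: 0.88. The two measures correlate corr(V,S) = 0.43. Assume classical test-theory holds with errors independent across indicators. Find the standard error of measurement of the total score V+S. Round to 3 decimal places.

Var(total) = 414.44 + 163.744 = 578.184.
True-score variance = 344.637 + 163.744 = 508.381, so reliability = 0.8793.
Error variance = 578.184 − 508.381 = 69.8032; SEM = √69.8032 = 8.355.

8.355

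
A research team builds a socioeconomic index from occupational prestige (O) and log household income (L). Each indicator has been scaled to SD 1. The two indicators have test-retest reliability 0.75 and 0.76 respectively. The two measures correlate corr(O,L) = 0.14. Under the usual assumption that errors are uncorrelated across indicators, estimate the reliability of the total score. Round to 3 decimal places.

Var(O+L) = 2 + 2·[0.14] = 2 + 0.28 = 2.28.
With uncorrelated errors the cross-covariances are all true-score covariance, so they carry over unchanged; only the diagonal terms shrink to ρᵢσᵢ².
True-score variance = [0.75 + 0.76] + 0.28 = 1.51 + 0.28 = 1.79.
Reliability = 1.79 / 2.28 = 0.785.

0.785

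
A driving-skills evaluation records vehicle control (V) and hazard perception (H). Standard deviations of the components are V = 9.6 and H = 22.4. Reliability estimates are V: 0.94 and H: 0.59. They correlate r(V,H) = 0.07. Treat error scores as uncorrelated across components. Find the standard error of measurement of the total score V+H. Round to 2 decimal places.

14.53

Var(total) = 593.92 + 30.1056 = 624.026.
True-score variance = 382.669 + 30.1056 = 412.774, so reliability = 0.6615.
Error variance = 624.026 − 412.774 = 211.251; SEM = √211.251 = 14.53.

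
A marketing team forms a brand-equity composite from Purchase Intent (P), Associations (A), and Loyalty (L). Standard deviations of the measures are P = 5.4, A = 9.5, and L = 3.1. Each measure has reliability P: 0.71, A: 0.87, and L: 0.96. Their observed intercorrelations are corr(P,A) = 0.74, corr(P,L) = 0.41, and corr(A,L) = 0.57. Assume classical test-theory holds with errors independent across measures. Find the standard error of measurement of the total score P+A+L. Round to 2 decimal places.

Var(total) = 129.02 + 123.224 = 252.244.
True-score variance = 108.447 + 123.224 = 231.671, so reliability = 0.9184.
Error variance = 252.244 − 231.671 = 20.5733; SEM = √20.5733 = 4.54.

4.54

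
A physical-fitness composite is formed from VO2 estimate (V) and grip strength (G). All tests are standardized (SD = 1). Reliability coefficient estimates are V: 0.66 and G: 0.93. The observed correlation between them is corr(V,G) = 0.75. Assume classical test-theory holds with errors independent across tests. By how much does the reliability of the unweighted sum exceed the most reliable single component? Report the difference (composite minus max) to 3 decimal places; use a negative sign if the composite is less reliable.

-0.047

Var(sum) = 2 + 1.5 = 3.5; true-score variance = 1.59 + 1.5 = 3.09; composite reliability = 0.8829.
Max component reliability = 0.9300.
Difference = 0.8829 − 0.9300 = -0.047.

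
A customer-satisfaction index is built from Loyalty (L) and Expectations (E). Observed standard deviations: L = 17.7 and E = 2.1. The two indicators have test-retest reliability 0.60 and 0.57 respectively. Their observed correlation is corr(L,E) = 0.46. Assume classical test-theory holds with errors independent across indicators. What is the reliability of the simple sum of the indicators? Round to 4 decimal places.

0.6385

Var(L+E) = 17.7² + 2.1² + 2·[17.7·2.1·0.46] = 317.7 + 34.1964 = 351.896.
Under uncorrelated errors the observed covariances equal the true-score covariances, so only the own-variance terms attenuate.
True-score variance = [17.7²·0.60 + 2.1²·0.57] + 34.1964 = 190.488 + 34.1964 = 224.684.
Reliability = 224.684 / 351.896 = 0.6385.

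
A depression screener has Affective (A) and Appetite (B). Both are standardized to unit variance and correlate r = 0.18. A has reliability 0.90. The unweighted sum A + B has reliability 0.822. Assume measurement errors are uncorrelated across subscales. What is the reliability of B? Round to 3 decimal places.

Var(A+B) = 2 + 2·0.18 = 2.360.
True-score variance = ρ_A + ρ_B + 2·0.18, so 0.822 = (0.90 + ρ_B + 0.36) / 2.360.
ρ_B = 0.822·2.360 − 0.90 − 0.36 = 0.680.

0.680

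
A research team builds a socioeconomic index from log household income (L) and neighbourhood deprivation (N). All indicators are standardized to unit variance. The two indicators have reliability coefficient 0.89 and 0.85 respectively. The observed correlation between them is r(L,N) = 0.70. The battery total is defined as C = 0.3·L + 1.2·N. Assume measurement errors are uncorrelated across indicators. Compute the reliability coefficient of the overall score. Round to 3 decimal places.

Var(C) = 0.3² + 1.2² + 2·[0.36·0.70] = 1.53 + 0.504 = 2.034.
Under uncorrelated errors the observed covariances equal the true-score covariances, so only the own-variance terms attenuate.
True-score variance = [0.3²·0.89 + 1.2²·0.85] + 0.504 = 1.3041 + 0.504 = 1.8081.
Reliability = 1.8081 / 2.034 = 0.889.

0.889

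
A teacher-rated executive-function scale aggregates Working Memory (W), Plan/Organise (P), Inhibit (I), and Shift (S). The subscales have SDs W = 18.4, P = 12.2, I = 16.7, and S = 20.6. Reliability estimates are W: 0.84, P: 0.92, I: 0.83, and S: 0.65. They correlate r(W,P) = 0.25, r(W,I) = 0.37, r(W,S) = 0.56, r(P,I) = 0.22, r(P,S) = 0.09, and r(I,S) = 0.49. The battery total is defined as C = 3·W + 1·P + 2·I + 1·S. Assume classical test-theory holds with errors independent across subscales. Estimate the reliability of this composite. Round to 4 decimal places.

0.9027

Var(C) = 3²·18.4² + 12.2² + 2²·16.7² + 20.6² + 2·[3·18.4·12.2·0.25 + 6·18.4·16.7·0.37 + 3·18.4·20.6·0.56 + 2·12.2·16.7·0.22 + 12.2·20.6·0.09 + 2·16.7·20.6·0.49] = 4735.8 + 3873.43 = 8609.23.
With uncorrelated errors the cross-covariances are all true-score covariance, so they carry over unchanged; only the diagonal terms shrink to ρᵢσᵢ².
True-score variance = [3²·18.4²·0.84 + 12.2²·0.92 + 2²·16.7²·0.83 + 20.6²·0.65] + 3873.43 = 3898.2 + 3873.43 = 7771.62.
Reliability = 7771.62 / 8609.23 = 0.9027.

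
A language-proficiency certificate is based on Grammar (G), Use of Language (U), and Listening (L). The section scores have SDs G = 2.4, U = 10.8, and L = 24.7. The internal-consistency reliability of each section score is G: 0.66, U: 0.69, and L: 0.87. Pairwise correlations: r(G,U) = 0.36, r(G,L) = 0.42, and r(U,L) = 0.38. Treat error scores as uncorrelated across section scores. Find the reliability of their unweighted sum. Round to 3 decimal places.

Var(G+U+L) = 2.4² + 10.8² + 24.7² + 2·[2.4·10.8·0.36 + 2.4·24.7·0.42 + 10.8·24.7·0.38] = 732.49 + 271.195 = 1003.69.
Under uncorrelated errors the observed covariances equal the true-score covariances, so only the own-variance terms attenuate.
True-score variance = [2.4²·0.66 + 10.8²·0.69 + 24.7²·0.87] + 271.195 = 615.061 + 271.195 = 886.257.
Reliability = 886.257 / 1003.69 = 0.883.

0.883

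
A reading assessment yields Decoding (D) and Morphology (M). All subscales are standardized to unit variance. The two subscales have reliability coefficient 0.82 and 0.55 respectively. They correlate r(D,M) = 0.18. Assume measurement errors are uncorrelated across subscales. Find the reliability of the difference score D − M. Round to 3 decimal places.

0.616

Var(D−M) = 1 + 1 − 2·0.18 = 2 − 0.36 = 1.64.
Under uncorrelated errors the observed covariances equal the true-score covariances, so only the own-variance terms attenuate.
True-score variance = [0.82 + 0.55] − 0.36 = 1.37 − 0.36 = 1.01.
Reliability = 1.01 / 1.64 = 0.616.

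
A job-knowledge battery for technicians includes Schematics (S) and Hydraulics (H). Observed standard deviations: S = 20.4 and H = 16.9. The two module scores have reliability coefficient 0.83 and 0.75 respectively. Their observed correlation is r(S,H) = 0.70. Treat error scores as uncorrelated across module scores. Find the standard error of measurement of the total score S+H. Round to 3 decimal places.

Var(total) = 701.77 + 482.664 = 1184.43.
True-score variance = 559.62 + 482.664 = 1042.28, so reliability = 0.8800.
Error variance = 1184.43 − 1042.28 = 142.15; SEM = √142.15 = 11.923.

11.923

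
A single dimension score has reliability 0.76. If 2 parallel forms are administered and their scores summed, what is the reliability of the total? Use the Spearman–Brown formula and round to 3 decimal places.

ρ_k = kρ / (1 + (k−1)ρ) = 2·0.76 / (1 + 1·0.76) = 1.520 / 1.760 = 0.864.

0.864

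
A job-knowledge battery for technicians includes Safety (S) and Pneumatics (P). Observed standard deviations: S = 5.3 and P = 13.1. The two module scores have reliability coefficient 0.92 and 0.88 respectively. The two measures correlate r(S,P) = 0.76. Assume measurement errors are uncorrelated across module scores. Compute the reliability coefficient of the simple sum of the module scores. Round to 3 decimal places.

0.925

Var(S+P) = 5.3² + 13.1² + 2·[5.3·13.1·0.76] = 199.7 + 105.534 = 305.234.
With uncorrelated errors the cross-covariances are all true-score covariance, so they carry over unchanged; only the diagonal terms shrink to ρᵢσᵢ².
True-score variance = [5.3²·0.92 + 13.1²·0.88] + 105.534 = 176.86 + 105.534 = 282.393.
Reliability = 282.393 / 305.234 = 0.925.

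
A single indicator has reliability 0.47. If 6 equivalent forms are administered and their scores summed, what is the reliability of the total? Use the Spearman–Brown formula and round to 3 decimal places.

ρ_k = kρ / (1 + (k−1)ρ) = 6·0.47 / (1 + 5·0.47) = 2.820 / 3.350 = 0.842.

0.842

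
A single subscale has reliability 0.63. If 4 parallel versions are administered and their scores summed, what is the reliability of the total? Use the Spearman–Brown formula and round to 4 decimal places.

ρ_k = kρ / (1 + (k−1)ρ) = 4·0.63 / (1 + 3·0.63) = 2.520 / 2.890 = 0.8720.

0.8720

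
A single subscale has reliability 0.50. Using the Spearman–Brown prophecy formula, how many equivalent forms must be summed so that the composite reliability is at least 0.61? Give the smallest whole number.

k ≥ ρ*(1−ρ₁)/(ρ₁(1−ρ*)) = 0.61·0.50 / (0.50·0.39) = 1.564.
Smallest integer k = 2.

2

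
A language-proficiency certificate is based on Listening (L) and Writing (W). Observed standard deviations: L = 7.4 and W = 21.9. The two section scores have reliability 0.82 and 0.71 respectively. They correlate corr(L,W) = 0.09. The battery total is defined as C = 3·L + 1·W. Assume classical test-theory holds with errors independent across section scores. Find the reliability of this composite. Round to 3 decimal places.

0.785

Var(C) = 3²·7.4² + 21.9² + 2·[3·7.4·21.9·0.09] = 972.45 + 87.5124 = 1059.96.
Under uncorrelated errors the observed covariances equal the true-score covariances, so only the own-variance terms attenuate.
True-score variance = [3²·7.4²·0.82 + 21.9²·0.71] + 87.5124 = 744.652 + 87.5124 = 832.164.
Reliability = 832.164 / 1059.96 = 0.785.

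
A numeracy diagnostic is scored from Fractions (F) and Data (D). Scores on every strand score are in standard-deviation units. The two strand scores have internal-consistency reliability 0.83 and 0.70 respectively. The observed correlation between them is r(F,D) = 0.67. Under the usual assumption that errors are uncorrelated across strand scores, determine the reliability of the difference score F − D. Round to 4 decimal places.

0.2879

Var(F−D) = 1 + 1 − 2·0.67 = 2 − 1.34 = 0.66.
With uncorrelated errors the cross-covariances are all true-score covariance, so they carry over unchanged; only the diagonal terms shrink to ρᵢσᵢ².
True-score variance = [0.83 + 0.70] − 1.34 = 1.53 − 1.34 = 0.19.
Reliability = 0.19 / 0.66 = 0.2879.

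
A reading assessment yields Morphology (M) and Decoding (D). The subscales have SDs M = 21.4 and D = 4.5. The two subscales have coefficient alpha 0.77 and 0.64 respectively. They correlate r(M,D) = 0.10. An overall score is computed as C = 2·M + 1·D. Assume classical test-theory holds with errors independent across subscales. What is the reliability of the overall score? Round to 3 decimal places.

Var(C) = 2²·21.4² + 4.5² + 2·[2·21.4·4.5·0.10] = 1852.09 + 38.52 = 1890.61.
Under uncorrelated errors the observed covariances equal the true-score covariances, so only the own-variance terms attenuate.
True-score variance = [2²·21.4²·0.77 + 4.5²·0.64] + 38.52 = 1423.48 + 38.52 = 1462.
Reliability = 1462 / 1890.61 = 0.773.

0.773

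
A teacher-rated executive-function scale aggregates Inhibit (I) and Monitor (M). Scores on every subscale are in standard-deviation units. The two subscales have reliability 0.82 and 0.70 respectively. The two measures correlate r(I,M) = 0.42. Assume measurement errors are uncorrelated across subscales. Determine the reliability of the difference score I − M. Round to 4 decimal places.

Var(I−M) = 1 + 1 − 2·0.42 = 2 − 0.84 = 1.16.
With uncorrelated errors the cross-covariances are all true-score covariance, so they carry over unchanged; only the diagonal terms shrink to ρᵢσᵢ².
True-score variance = [0.82 + 0.70] − 0.84 = 1.52 − 0.84 = 0.68.
Reliability = 0.68 / 1.16 = 0.5862.

0.5862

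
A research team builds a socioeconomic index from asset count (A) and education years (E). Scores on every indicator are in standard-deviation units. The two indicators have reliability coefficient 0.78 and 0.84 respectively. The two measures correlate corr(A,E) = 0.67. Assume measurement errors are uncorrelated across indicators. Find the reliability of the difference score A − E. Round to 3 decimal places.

Var(A−E) = 1 + 1 − 2·0.67 = 2 − 1.34 = 0.66.
With uncorrelated errors the cross-covariances are all true-score covariance, so they carry over unchanged; only the diagonal terms shrink to ρᵢσᵢ².
True-score variance = [0.78 + 0.84] − 1.34 = 1.62 − 1.34 = 0.28.
Reliability = 0.28 / 0.66 = 0.424.

0.424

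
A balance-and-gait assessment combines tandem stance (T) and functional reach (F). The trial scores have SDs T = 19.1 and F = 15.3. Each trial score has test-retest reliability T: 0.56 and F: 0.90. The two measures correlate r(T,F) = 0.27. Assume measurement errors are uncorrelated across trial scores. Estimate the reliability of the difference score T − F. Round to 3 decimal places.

Var(T−F) = 19.1² + 15.3² − 2·19.1·15.3·0.27 = 598.9 − 157.804 = 441.096.
Under uncorrelated errors the observed covariances equal the true-score covariances, so only the own-variance terms attenuate.
True-score variance = [19.1²·0.56 + 15.3²·0.90] − 157.804 = 414.975 − 157.804 = 257.17.
Reliability = 257.17 / 441.096 = 0.583.

0.583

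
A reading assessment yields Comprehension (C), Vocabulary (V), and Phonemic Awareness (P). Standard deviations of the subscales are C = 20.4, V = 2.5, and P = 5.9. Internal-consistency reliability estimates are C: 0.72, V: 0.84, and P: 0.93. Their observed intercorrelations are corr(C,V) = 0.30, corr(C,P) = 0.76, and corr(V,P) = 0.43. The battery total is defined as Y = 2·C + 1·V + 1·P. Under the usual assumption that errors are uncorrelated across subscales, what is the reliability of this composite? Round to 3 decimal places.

0.781

Var(Y) = 2²·20.4² + 2.5² + 5.9² + 2·[2·20.4·2.5·0.30 + 2·20.4·5.9·0.76 + 2.5·5.9·0.43] = 1705.7 + 439.779 = 2145.48.
Under uncorrelated errors the observed covariances equal the true-score covariances, so only the own-variance terms attenuate.
True-score variance = [2²·20.4²·0.72 + 2.5²·0.84 + 5.9²·0.93] + 439.779 = 1236.16 + 439.779 = 1675.94.
Reliability = 1675.94 / 2145.48 = 0.781.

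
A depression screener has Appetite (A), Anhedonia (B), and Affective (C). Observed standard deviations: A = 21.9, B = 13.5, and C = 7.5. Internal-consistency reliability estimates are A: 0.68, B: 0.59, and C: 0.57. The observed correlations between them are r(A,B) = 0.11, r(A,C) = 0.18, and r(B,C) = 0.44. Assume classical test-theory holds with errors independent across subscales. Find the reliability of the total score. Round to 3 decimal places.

0.729

Var(A+B+C) = 21.9² + 13.5² + 7.5² + 2·[21.9·13.5·0.11 + 21.9·7.5·0.18 + 13.5·7.5·0.44] = 718.11 + 213.273 = 931.383.
With uncorrelated errors the cross-covariances are all true-score covariance, so they carry over unchanged; only the diagonal terms shrink to ρᵢσᵢ².
True-score variance = [21.9²·0.68 + 13.5²·0.59 + 7.5²·0.57] + 213.273 = 465.725 + 213.273 = 678.998.
Reliability = 678.998 / 931.383 = 0.729.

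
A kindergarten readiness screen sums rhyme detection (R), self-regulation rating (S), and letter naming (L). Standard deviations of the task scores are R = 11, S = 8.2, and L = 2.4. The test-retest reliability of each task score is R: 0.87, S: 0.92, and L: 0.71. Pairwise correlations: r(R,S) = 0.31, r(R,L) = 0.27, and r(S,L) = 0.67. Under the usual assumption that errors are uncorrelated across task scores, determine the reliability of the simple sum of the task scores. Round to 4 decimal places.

0.9216

Var(R+S+L) = 11² + 8.2² + 2.4² + 2·[11·8.2·0.31 + 11·2.4·0.27 + 8.2·2.4·0.67] = 194 + 96.5512 = 290.551.
Because errors are independent across components, Cov(Tᵢ,Tⱼ) = Cov(Xᵢ,Xⱼ); the off-diagonal part of the true-score variance is the same as above.
True-score variance = [11²·0.87 + 8.2²·0.92 + 2.4²·0.71] + 96.5512 = 171.22 + 96.5512 = 267.772.
Reliability = 267.772 / 290.551 = 0.9216.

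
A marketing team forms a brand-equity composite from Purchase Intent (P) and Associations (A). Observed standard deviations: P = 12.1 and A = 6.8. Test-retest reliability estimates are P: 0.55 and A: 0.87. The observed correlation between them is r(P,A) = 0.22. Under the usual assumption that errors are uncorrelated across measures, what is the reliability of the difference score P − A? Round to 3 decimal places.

Var(P−A) = 12.1² + 6.8² − 2·12.1·6.8·0.22 = 192.65 − 36.2032 = 156.447.
Because errors are independent across components, Cov(Tᵢ,Tⱼ) = Cov(Xᵢ,Xⱼ); the off-diagonal part of the true-score variance is the same as above.
True-score variance = [12.1²·0.55 + 6.8²·0.87] − 36.2032 = 120.754 − 36.2032 = 84.5511.
Reliability = 84.5511 / 156.447 = 0.540.

0.540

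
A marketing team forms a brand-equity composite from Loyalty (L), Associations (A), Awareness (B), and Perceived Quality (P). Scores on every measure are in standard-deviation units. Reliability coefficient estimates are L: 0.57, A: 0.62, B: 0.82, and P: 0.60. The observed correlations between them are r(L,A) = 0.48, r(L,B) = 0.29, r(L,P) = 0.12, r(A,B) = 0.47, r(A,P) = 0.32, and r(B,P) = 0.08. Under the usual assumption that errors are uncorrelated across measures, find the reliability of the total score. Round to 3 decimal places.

Var(L+A+B+P) = 4 + 2·[0.48 + 0.29 + 0.12 + 0.47 + 0.32 + 0.08] = 4 + 3.52 = 7.52.
Because errors are independent across components, Cov(Tᵢ,Tⱼ) = Cov(Xᵢ,Xⱼ); the off-diagonal part of the true-score variance is the same as above.
True-score variance = [0.57 + 0.62 + 0.82 + 0.60] + 3.52 = 2.61 + 3.52 = 6.13.
Reliability = 6.13 / 7.52 = 0.815.

0.815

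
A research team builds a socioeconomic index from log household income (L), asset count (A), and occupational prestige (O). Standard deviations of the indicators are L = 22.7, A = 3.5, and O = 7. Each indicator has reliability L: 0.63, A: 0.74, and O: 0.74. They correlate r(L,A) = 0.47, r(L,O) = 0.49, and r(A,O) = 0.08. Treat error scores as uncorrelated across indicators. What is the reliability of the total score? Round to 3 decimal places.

Var(L+A+O) = 22.7² + 3.5² + 7² + 2·[22.7·3.5·0.47 + 22.7·7·0.49 + 3.5·7·0.08] = 576.54 + 234.325 = 810.865.
Under uncorrelated errors the observed covariances equal the true-score covariances, so only the own-variance terms attenuate.
True-score variance = [22.7²·0.63 + 3.5²·0.74 + 7²·0.74] + 234.325 = 369.958 + 234.325 = 604.283.
Reliability = 604.283 / 810.865 = 0.745.

0.745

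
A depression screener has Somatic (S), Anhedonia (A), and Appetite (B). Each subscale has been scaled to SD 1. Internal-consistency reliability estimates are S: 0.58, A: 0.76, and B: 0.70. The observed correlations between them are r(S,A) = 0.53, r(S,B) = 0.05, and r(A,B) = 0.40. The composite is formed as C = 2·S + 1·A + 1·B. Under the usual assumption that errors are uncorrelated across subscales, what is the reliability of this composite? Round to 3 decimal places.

0.757

Var(C) = 2² + 1 + 1 + 2·[2·0.53 + 2·0.05 + 0.40] = 6 + 3.12 = 9.12.
With uncorrelated errors the cross-covariances are all true-score covariance, so they carry over unchanged; only the diagonal terms shrink to ρᵢσᵢ².
True-score variance = [2²·0.58 + 0.76 + 0.70] + 3.12 = 3.78 + 3.12 = 6.9.
Reliability = 6.9 / 9.12 = 0.757.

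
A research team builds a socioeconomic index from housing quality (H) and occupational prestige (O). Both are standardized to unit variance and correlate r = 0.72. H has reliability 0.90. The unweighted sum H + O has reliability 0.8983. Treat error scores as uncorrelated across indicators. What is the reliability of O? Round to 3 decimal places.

Var(H+O) = 2 + 2·0.72 = 3.440.
True-score variance = ρ_H + ρ_O + 2·0.72, so 0.8983 = (0.90 + ρ_O + 1.44) / 3.440.
ρ_O = 0.8983·3.440 − 0.90 − 1.44 = 0.750.

0.750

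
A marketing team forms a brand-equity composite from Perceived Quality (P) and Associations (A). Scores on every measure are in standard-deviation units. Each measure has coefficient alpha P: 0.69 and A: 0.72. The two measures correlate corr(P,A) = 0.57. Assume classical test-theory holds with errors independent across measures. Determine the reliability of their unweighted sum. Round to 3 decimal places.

0.812

Var(P+A) = 2 + 2·[0.57] = 2 + 1.14 = 3.14.
With uncorrelated errors the cross-covariances are all true-score covariance, so they carry over unchanged; only the diagonal terms shrink to ρᵢσᵢ².
True-score variance = [0.69 + 0.72] + 1.14 = 1.41 + 1.14 = 2.55.
Reliability = 2.55 / 3.14 = 0.812.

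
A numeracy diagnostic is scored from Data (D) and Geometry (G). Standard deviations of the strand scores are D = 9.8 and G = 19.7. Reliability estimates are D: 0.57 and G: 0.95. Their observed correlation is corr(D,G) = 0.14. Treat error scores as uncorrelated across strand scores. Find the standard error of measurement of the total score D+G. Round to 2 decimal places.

Var(total) = 484.13 + 54.0568 = 538.187.
True-score variance = 423.428 + 54.0568 = 477.485, so reliability = 0.8872.
Error variance = 538.187 − 477.485 = 60.7017; SEM = √60.7017 = 7.79.

7.79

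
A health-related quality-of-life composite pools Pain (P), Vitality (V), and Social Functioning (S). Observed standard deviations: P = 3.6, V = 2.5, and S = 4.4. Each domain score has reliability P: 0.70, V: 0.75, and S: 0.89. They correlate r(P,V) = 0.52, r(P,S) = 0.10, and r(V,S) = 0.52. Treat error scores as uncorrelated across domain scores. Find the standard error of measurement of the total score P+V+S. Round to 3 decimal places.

Var(total) = 38.57 + 23.968 = 62.538.
True-score variance = 30.9899 + 23.968 = 54.9579, so reliability = 0.8788.
Error variance = 62.538 − 54.9579 = 7.5801; SEM = √7.5801 = 2.753.

2.753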